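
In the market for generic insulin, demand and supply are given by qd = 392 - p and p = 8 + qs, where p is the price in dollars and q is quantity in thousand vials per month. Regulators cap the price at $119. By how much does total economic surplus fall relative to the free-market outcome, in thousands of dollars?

6561

Rearranging supply gives qs = p - 8. In a free market, 392 - p = p - 8 gives the equilibrium p* = 200, q* = 192.
Because the ceiling (119) lies below the market-clearing price, it is binding.
At p = 119: qd = 392 - 119 = 273 and qs = 119 - 8 = 111.
Quantity traded falls to 111. At q = 111 the demand price is 392 - 111 = 281 and the supply price is 8 + 111 = 119.
Deadweight loss = ½ · (281 - 119) · (192 - 111) = ½ · 162 · 81 = 6561.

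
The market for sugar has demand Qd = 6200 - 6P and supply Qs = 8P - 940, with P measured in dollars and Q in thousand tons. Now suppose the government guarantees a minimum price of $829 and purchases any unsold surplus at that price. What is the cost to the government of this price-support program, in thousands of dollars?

3702314

Without the control the market clears where 6200 - 6P = 8P - 940, i.e. P* = 510 and Q* = 3140.
Since 829 > 510, the floor is binding.
At P = 829: Qd = 6200 - 6·829 = 1226 and Qs = 8·829 - 940 = 5692.
Surplus = Qs - Qd = 4466.
Government expenditure = surplus × support price = 4466 × 829 = 3702314.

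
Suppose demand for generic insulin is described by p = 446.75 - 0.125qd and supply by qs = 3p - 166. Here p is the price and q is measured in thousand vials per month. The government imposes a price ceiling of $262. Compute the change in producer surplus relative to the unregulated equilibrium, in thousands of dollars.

-57486

Rearranging demand gives qd = 3574 - 8p. Without the control the market clears where 3574 - 8p = 3p - 166, i.e. p* = 340 and q* = 854.
Since 262 < 340, the ceiling is binding.
At p = 262: qd = 3574 - 8·262 = 1478 and qs = 3·262 - 166 = 620.
Producer surplus without the control is ½ · (340 - 166/3) · 854 = 364658/3.
With the ceiling, producers sell 620 units at 262, so PS = ½ · (262 - 166/3) · 620 = 192200/3.
Change in producer surplus = 192200/3 - 364658/3 = -57486.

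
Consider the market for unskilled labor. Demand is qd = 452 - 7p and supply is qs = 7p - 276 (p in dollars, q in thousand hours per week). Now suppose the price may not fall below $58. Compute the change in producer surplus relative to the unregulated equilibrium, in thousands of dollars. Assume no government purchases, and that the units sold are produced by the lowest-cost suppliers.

150

Equilibrium: 452 - 7p = 7p - 276, so 728 = 14p and p* = 52, q* = 88.
The floor of 58 is above the equilibrium price 52, so it binds.
At p = 58: qd = 452 - 7·58 = 46 and qs = 7·58 - 276 = 130.
Producer surplus without the control is ½ · (52 - 276/7) · 88 = 3872/7.
With the floor, 46 units are sold at 58. The supply price at q = 46 is 46, so PS = ½ · [(58 - 276/7) + (58 - 46)] · 46 = 4922/7.
Change in producer surplus = 4922/7 - 3872/7 = 150.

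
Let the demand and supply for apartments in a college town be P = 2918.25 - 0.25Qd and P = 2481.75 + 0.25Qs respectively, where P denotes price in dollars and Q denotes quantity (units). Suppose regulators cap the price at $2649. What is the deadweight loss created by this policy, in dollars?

Rearranging demand gives Qd = 11673 - 4P; rearranging supply gives Qs = 4P - 9927. Equilibrium: 11673 - 4P = 4P - 9927, so 21600 = 8P and P* = 2700, Q* = 873.
The ceiling of 2649 is below the equilibrium price 2700, so it binds.
At P = 2649: Qd = 11673 - 4·2649 = 1077 and Qs = 4·2649 - 9927 = 669.
Quantity traded falls to 669. At Q = 669 the demand price is (11673 - 669)/4 = 2751 and the supply price is (9927 + 669)/4 = 2649.
Deadweight loss = ½ · (2751 - 2649) · (873 - 669) = ½ · 102 · 204 = 10404.

10404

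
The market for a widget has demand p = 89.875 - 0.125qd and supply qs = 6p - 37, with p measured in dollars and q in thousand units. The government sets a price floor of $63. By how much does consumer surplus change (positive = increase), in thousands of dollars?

-2259

Rearranging demand gives qd = 719 - 8p. Without the control the market clears where 719 - 8p = 6p - 37, i.e. p* = 54 and q* = 287.
Since 63 > 54, the floor is binding.
At p = 63: qd = 719 - 8·63 = 215 and qs = 6·63 - 37 = 341.
Consumer surplus without the control is ½ · (89.875 - 54) · 287 = 5148.0625.
With the floor, consumers buy 215 units at 63, so CS = ½ · (89.875 - 63) · 215 = 2889.0625.
Change in consumer surplus = 2889.0625 - 5148.0625 = -2259.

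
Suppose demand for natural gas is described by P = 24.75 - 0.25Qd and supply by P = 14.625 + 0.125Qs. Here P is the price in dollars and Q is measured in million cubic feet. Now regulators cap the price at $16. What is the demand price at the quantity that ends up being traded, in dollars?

22

Rearranging demand gives Qd = 99 - 4P; rearranging supply gives Qs = 8P - 117. Without the control the market clears where 99 - 4P = 8P - 117, i.e. P* = 18 and Q* = 27.
Because the ceiling (16) lies below the market-clearing price, it is binding.
At P = 16: Qd = 99 - 4·16 = 35 and Qs = 8·16 - 117 = 11.
Only 11 units reach the market. On the demand curve, the marginal buyer's willingness to pay at Q = 11 is (99 - 11)/4 = 22.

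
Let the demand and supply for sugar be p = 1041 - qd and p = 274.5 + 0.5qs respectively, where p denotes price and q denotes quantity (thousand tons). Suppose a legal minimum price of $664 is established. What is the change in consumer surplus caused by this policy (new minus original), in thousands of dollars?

Rearranging demand gives qd = 1041 - p; rearranging supply gives qs = 2p - 549. Equilibrium: 1041 - p = 2p - 549, so 1590 = 3p and p* = 530, q* = 511.
Because the floor (664) lies above the market-clearing price, it is binding.
At p = 664: qd = 1041 - 664 = 377 and qs = 2·664 - 549 = 779.
Consumer surplus without the control is ½ · (1041 - 530) · 511 = 130560.5.
With the floor, consumers buy 377 units at 664, so CS = ½ · (1041 - 664) · 377 = 71064.5.
Change in consumer surplus = 71064.5 - 130560.5 = -59496.

-59496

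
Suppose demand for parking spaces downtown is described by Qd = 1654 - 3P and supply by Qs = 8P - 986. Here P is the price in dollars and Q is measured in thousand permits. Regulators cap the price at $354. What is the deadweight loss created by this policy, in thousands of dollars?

Without the control the market clears where 1654 - 3P = 8P - 986, i.e. P* = 240 and Q* = 934.
Since 354 is above P* = 240, the ceiling does not bind and the free-market outcome prevails.
Since the control does not bind, no trades are prevented and deadweight loss is zero.

0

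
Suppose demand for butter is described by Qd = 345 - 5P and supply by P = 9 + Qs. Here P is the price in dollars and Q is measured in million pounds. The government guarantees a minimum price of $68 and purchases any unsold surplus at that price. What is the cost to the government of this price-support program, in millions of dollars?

Rearranging supply gives Qs = P - 9. Setting quantity demanded equal to quantity supplied, 345 - 5P = P - 9, gives P* = 59 and Q* = 50.
The floor of 68 is above the equilibrium price 59, so it binds.
At P = 68: Qd = 345 - 5·68 = 5 and Qs = 68 - 9 = 59.
Surplus = Qs - Qd = 54.
Government expenditure = surplus × support price = 54 × 68 = 3672.

3672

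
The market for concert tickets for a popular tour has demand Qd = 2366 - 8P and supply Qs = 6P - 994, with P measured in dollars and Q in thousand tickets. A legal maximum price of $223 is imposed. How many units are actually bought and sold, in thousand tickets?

Equilibrium: 2366 - 8P = 6P - 994, so 3360 = 14P and P* = 240, Q* = 446.
Because the ceiling (223) lies below the market-clearing price, it is binding.
At P = 223: Qd = 2366 - 8·223 = 582 and Qs = 6·223 - 994 = 344.
The quantity actually transacted is the short side, supply: 344.

344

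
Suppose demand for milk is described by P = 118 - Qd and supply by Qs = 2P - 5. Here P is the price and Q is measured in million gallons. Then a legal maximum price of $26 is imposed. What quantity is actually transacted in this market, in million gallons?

Rearranging demand gives Qd = 118 - P. Without the control the market clears where 118 - P = 2P - 5, i.e. P* = 41 and Q* = 77.
Because the ceiling (26) lies below the market-clearing price, it is binding.
At P = 26: Qd = 118 - 26 = 92 and Qs = 2·26 - 5 = 47.
The quantity actually transacted is the short side, supply: 47.

47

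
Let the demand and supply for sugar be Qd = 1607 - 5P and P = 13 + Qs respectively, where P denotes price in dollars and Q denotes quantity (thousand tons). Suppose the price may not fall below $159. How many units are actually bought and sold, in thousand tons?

Rearranging supply gives Qs = P - 13. Equilibrium: 1607 - 5P = P - 13, so 1620 = 6P and P* = 270, Q* = 257.
Since 159 is below P* = 270, the floor does not bind and the free-market outcome prevails.

257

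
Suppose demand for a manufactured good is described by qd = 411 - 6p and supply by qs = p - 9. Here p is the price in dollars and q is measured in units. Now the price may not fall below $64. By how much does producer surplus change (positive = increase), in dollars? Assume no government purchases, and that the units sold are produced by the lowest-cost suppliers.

Setting quantity demanded equal to quantity supplied, 411 - 6p = p - 9, gives p* = 60 and q* = 51.
The floor of 64 is above the equilibrium price 60, so it binds.
At p = 64: qd = 411 - 6·64 = 27 and qs = 64 - 9 = 55.
Producer surplus without the control is ½ · (60 - 9) · 51 = 1300.5.
With the floor, 27 units are sold at 64. The supply price at q = 27 is 36, so PS = ½ · [(64 - 9) + (64 - 36)] · 27 = 1120.5.
Change in producer surplus = 1120.5 - 1300.5 = -180.

-180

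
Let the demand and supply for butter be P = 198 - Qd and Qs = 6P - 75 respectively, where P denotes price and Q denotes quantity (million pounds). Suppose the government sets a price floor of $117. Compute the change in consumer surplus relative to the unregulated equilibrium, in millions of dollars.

Rearranging demand gives Qd = 198 - P. Without the control the market clears where 198 - P = 6P - 75, i.e. P* = 39 and Q* = 159.
The floor of 117 is above the equilibrium price 39, so it binds.
At P = 117: Qd = 198 - 117 = 81 and Qs = 6·117 - 75 = 627.
Consumer surplus without the control is ½ · (198 - 39) · 159 = 12640.5.
With the floor, consumers buy 81 units at 117, so CS = ½ · (198 - 117) · 81 = 3280.5.
Change in consumer surplus = 3280.5 - 12640.5 = -9360.

-9360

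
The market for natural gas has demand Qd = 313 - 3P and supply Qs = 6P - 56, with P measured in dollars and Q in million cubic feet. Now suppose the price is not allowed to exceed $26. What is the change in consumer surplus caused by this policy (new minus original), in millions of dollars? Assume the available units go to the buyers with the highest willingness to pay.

150

In a free market, 313 - 3P = 6P - 56 gives the equilibrium P* = 41, Q* = 190.
The ceiling of 26 is below the equilibrium price 41, so it binds.
At P = 26: Qd = 313 - 3·26 = 235 and Qs = 6·26 - 56 = 100.
Consumer surplus without the control is ½ · (313/3 - 41) · 190 = 18050/3.
With the ceiling, 100 units are sold at 26 (assume they go to the highest-value buyers). The demand price at Q = 100 is 71, so CS = ½ · [(313/3 - 26) + (71 - 26)] · 100 = 18500/3.
Change in consumer surplus = 18500/3 - 18050/3 = 150.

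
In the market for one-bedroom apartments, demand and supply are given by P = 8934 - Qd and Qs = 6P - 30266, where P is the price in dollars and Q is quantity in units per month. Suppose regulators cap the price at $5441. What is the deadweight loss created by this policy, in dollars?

Rearranging demand gives Qd = 8934 - P. In a free market, 8934 - P = 6P - 30266 gives the equilibrium P* = 5600, Q* = 3334.
Since 5441 < 5600, the ceiling is binding.
At P = 5441: Qd = 8934 - 5441 = 3493 and Qs = 6·5441 - 30266 = 2380.
Quantity traded falls to 2380. At Q = 2380 the demand price is 8934 - 2380 = 6554 and the supply price is (30266 + 2380)/6 = 5441.
Deadweight loss = ½ · (6554 - 5441) · (3334 - 2380) = ½ · 1113 · 954 = 530901.

530901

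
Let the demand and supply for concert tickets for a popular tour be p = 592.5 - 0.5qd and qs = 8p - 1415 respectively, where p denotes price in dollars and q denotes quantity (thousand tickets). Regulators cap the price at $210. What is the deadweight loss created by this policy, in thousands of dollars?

50000

Rearranging demand gives qd = 1185 - 2p. Equilibrium: 1185 - 2p = 8p - 1415, so 2600 = 10p and p* = 260, q* = 665.
Because the ceiling (210) lies below the market-clearing price, it is binding.
At p = 210: qd = 1185 - 2·210 = 765 and qs = 8·210 - 1415 = 265.
Quantity traded falls to 265. At q = 265 the demand price is (1185 - 265)/2 = 460 and the supply price is (1415 + 265)/8 = 210.
Deadweight loss = ½ · (460 - 210) · (665 - 265) = ½ · 250 · 400 = 50000.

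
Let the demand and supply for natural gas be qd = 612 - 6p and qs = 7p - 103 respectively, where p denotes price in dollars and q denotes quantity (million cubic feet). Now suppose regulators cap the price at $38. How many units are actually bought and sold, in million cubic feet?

Equilibrium: 612 - 6p = 7p - 103, so 715 = 13p and p* = 55, q* = 282.
Since 38 < 55, the ceiling is binding.
At p = 38: qd = 612 - 6·38 = 384 and qs = 7·38 - 103 = 163.
The quantity actually transacted is the short side, supply: 163.

163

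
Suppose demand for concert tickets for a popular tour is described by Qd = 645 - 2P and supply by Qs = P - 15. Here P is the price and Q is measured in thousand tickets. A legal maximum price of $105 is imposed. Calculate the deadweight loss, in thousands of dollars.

Equilibrium: 645 - 2P = P - 15, so 660 = 3P and P* = 220, Q* = 205.
The ceiling of 105 is below the equilibrium price 220, so it binds.
At P = 105: Qd = 645 - 2·105 = 435 and Qs = 105 - 15 = 90.
Quantity traded falls to 90. At Q = 90 the demand price is (645 - 90)/2 = 277.5 and the supply price is 15 + 90 = 105.
Deadweight loss = ½ · (277.5 - 105) · (205 - 90) = ½ · 172.5 · 115 = 9918.75.

9918.75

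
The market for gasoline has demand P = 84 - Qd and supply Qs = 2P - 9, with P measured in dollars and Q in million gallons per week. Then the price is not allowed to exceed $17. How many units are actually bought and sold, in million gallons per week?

Rearranging demand gives Qd = 84 - P. In a free market, 84 - P = 2P - 9 gives the equilibrium P* = 31, Q* = 53.
Since 17 < 31, the ceiling is binding.
At P = 17: Qd = 84 - 17 = 67 and Qs = 2·17 - 9 = 25.
The quantity actually transacted is the short side, supply: 25.

25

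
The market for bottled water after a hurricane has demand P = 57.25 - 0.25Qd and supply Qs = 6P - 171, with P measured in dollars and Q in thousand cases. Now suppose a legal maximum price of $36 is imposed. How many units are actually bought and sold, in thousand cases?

45

Rearranging demand gives Qd = 229 - 4P. Setting quantity demanded equal to quantity supplied, 229 - 4P = 6P - 171, gives P* = 40 and Q* = 69.
The ceiling of 36 is below the equilibrium price 40, so it binds.
At P = 36: Qd = 229 - 4·36 = 85 and Qs = 6·36 - 171 = 45.
The quantity actually transacted is the short side, supply: 45.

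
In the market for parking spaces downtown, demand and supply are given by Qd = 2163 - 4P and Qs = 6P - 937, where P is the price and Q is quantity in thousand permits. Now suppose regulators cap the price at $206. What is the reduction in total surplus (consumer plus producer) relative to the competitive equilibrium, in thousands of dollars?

In a free market, 2163 - 4P = 6P - 937 gives the equilibrium P* = 310, Q* = 923.
The ceiling of 206 is below the equilibrium price 310, so it binds.
At P = 206: Qd = 2163 - 4·206 = 1339 and Qs = 6·206 - 937 = 299.
Quantity traded falls to 299. At Q = 299 the demand price is (2163 - 299)/4 = 466 and the supply price is (937 + 299)/6 = 206.
Deadweight loss = ½ · (466 - 206) · (923 - 299) = ½ · 260 · 624 = 81120.

81120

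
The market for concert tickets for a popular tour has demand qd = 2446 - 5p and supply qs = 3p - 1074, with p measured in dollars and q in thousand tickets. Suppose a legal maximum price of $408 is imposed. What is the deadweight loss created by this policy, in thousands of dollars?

2457.6

Without the control the market clears where 2446 - 5p = 3p - 1074, i.e. p* = 440 and q* = 246.
Because the ceiling (408) lies below the market-clearing price, it is binding.
At p = 408: qd = 2446 - 5·408 = 406 and qs = 3·408 - 1074 = 150.
Quantity traded falls to 150. At q = 150 the demand price is (2446 - 150)/5 = 459.2 and the supply price is (1074 + 150)/3 = 408.
Deadweight loss = ½ · (459.2 - 408) · (246 - 150) = ½ · 51.2 · 96 = 2457.6.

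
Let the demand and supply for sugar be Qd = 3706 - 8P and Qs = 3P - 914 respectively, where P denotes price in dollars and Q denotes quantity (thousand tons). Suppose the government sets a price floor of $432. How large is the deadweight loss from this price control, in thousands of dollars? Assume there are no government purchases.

2112

Setting quantity demanded equal to quantity supplied, 3706 - 8P = 3P - 914, gives P* = 420 and Q* = 346.
The floor of 432 is above the equilibrium price 420, so it binds.
At P = 432: Qd = 3706 - 8·432 = 250 and Qs = 3·432 - 914 = 382.
Quantity traded falls to 250. At Q = 250 the demand price is (3706 - 250)/8 = 432 and the supply price is (914 + 250)/3 = 388.
Deadweight loss = ½ · (432 - 388) · (346 - 250) = ½ · 44 · 96 = 2112.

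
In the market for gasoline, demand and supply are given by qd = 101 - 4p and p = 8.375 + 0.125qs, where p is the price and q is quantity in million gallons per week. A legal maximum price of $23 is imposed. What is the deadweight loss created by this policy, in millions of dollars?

0

Rearranging supply gives qs = 8p - 67. In a free market, 101 - 4p = 8p - 67 gives the equilibrium p* = 14, q* = 45.
Since 23 is above p* = 14, the ceiling does not bind and the free-market outcome prevails.
Since the control does not bind, no trades are prevented and deadweight loss is zero.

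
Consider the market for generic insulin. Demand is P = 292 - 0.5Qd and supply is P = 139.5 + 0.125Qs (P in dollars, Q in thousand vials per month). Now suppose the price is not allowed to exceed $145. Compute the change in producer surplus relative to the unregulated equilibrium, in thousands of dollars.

Rearranging demand gives Qd = 584 - 2P; rearranging supply gives Qs = 8P - 1116. In a free market, 584 - 2P = 8P - 1116 gives the equilibrium P* = 170, Q* = 244.
The ceiling of 145 is below the equilibrium price 170, so it binds.
At P = 145: Qd = 584 - 2·145 = 294 and Qs = 8·145 - 1116 = 44.
Producer surplus without the control is ½ · (170 - 139.5) · 244 = 3721.
With the ceiling, producers sell 44 units at 145, so PS = ½ · (145 - 139.5) · 44 = 121.
Change in producer surplus = 121 - 3721 = -3600.

-3600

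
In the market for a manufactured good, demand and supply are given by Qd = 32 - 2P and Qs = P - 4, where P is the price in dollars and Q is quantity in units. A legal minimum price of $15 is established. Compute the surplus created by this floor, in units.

9

Setting quantity demanded equal to quantity supplied, 32 - 2P = P - 4, gives P* = 12 and Q* = 8.
Because the floor (15) lies above the market-clearing price, it is binding.
At P = 15: Qd = 32 - 2·15 = 2 and Qs = 15 - 4 = 11.
Surplus = Qs - Qd = 11 - 2 = 9.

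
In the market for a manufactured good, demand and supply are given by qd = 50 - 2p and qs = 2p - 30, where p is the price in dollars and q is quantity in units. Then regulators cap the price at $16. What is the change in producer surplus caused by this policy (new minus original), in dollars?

-24

Equilibrium: 50 - 2p = 2p - 30, so 80 = 4p and p* = 20, q* = 10.
Because the ceiling (16) lies below the market-clearing price, it is binding.
At p = 16: qd = 50 - 2·16 = 18 and qs = 2·16 - 30 = 2.
Producer surplus without the control is ½ · (20 - 15) · 10 = 25.
With the ceiling, producers sell 2 units at 16, so PS = ½ · (16 - 15) · 2 = 1.
Change in producer surplus = 1 - 25 = -24.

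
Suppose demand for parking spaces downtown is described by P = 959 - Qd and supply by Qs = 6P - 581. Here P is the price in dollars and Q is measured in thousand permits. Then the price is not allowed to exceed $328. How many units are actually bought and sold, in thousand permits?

739

Rearranging demand gives Qd = 959 - P. In a free market, 959 - P = 6P - 581 gives the equilibrium P* = 220, Q* = 739.
Since 328 is above P* = 220, the ceiling does not bind and the free-market outcome prevails.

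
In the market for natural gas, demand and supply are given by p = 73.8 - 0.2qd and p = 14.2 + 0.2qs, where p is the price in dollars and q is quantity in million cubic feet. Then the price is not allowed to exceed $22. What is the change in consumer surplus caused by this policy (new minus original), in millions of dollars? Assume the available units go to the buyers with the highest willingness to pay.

-352

Rearranging demand gives qd = 369 - 5p; rearranging supply gives qs = 5p - 71. Without the control the market clears where 369 - 5p = 5p - 71, i.e. p* = 44 and q* = 149.
Since 22 < 44, the ceiling is binding.
At p = 22: qd = 369 - 5·22 = 259 and qs = 5·22 - 71 = 39.
Consumer surplus without the control is ½ · (73.8 - 44) · 149 = 2220.1.
With the ceiling, 39 units are sold at 22 (assume they go to the highest-value buyers). The demand price at q = 39 is 66, so CS = ½ · [(73.8 - 22) + (66 - 22)] · 39 = 1868.1.
Change in consumer surplus = 1868.1 - 2220.1 = -352.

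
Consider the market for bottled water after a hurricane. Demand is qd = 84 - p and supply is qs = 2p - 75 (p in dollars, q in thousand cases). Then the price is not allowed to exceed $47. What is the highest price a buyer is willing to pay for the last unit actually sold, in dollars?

In a free market, 84 - p = 2p - 75 gives the equilibrium p* = 53, q* = 31.
Since 47 < 53, the ceiling is binding.
At p = 47: qd = 84 - 47 = 37 and qs = 2·47 - 75 = 19.
Only 19 units reach the market. On the demand curve, the marginal buyer's willingness to pay at q = 19 is (84 - 19) = 65.

65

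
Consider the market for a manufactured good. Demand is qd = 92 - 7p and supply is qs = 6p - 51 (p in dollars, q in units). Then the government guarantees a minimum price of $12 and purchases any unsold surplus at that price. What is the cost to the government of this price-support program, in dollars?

In a free market, 92 - 7p = 6p - 51 gives the equilibrium p* = 11, q* = 15.
Because the floor (12) lies above the market-clearing price, it is binding.
At p = 12: qd = 92 - 7·12 = 8 and qs = 6·12 - 51 = 21.
Surplus = qs - qd = 13.
Government expenditure = surplus × support price = 13 × 12 = 156.

156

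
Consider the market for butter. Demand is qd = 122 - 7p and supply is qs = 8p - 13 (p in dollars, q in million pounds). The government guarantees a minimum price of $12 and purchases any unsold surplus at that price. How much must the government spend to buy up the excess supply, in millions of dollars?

Setting quantity demanded equal to quantity supplied, 122 - 7p = 8p - 13, gives p* = 9 and q* = 59.
Since 12 > 9, the floor is binding.
At p = 12: qd = 122 - 7·12 = 38 and qs = 8·12 - 13 = 83.
Surplus = qs - qd = 45.
Government expenditure = surplus × support price = 45 × 12 = 540.

540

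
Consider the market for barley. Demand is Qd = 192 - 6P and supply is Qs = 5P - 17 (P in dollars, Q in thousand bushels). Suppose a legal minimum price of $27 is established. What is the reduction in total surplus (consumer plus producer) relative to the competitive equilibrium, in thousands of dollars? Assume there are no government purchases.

Without the control the market clears where 192 - 6P = 5P - 17, i.e. P* = 19 and Q* = 78.
The floor of 27 is above the equilibrium price 19, so it binds.
At P = 27: Qd = 192 - 6·27 = 30 and Qs = 5·27 - 17 = 118.
Quantity traded falls to 30. At Q = 30 the demand price is (192 - 30)/6 = 27 and the supply price is (17 + 30)/5 = 9.4.
Deadweight loss = ½ · (27 - 9.4) · (78 - 30) = ½ · 17.6 · 48 = 422.4.

422.4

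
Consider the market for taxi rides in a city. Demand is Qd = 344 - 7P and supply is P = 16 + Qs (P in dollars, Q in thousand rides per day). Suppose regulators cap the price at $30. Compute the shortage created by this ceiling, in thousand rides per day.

Rearranging supply gives Qs = P - 16. Without the control the market clears where 344 - 7P = P - 16, i.e. P* = 45 and Q* = 29.
The ceiling of 30 is below the equilibrium price 45, so it binds.
At P = 30: Qd = 344 - 7·30 = 134 and Qs = 30 - 16 = 14.
Shortage = Qd - Qs = 134 - 14 = 120.

120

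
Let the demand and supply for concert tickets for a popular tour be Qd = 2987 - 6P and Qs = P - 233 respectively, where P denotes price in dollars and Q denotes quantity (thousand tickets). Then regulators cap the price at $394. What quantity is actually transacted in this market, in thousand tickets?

Without the control the market clears where 2987 - 6P = P - 233, i.e. P* = 460 and Q* = 227.
The ceiling of 394 is below the equilibrium price 460, so it binds.
At P = 394: Qd = 2987 - 6·394 = 623 and Qs = 394 - 233 = 161.
The quantity actually transacted is the short side, supply: 161.

161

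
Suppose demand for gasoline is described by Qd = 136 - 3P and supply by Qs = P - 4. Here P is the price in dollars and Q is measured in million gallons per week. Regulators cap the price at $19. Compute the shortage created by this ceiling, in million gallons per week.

64

Without the control the market clears where 136 - 3P = P - 4, i.e. P* = 35 and Q* = 31.
Because the ceiling (19) lies below the market-clearing price, it is binding.
At P = 19: Qd = 136 - 3·19 = 79 and Qs = 19 - 4 = 15.
Shortage = Qd - Qs = 79 - 15 = 64.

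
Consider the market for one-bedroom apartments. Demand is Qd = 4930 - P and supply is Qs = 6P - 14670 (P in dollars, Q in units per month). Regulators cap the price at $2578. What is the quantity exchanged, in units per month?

798

In a free market, 4930 - P = 6P - 14670 gives the equilibrium P* = 2800, Q* = 2130.
The ceiling of 2578 is below the equilibrium price 2800, so it binds.
At P = 2578: Qd = 4930 - 2578 = 2352 and Qs = 6·2578 - 14670 = 798.
The quantity actually transacted is the short side, supply: 798.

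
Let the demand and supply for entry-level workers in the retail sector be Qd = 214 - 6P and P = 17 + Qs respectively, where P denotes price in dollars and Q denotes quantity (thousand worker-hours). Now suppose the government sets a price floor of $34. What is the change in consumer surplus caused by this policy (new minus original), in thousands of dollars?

Rearranging supply gives Qs = P - 17. Equilibrium: 214 - 6P = P - 17, so 231 = 7P and P* = 33, Q* = 16.
Since 34 > 33, the floor is binding.
At P = 34: Qd = 214 - 6·34 = 10 and Qs = 34 - 17 = 17.
Consumer surplus without the control is ½ · (107/3 - 33) · 16 = 64/3.
With the floor, consumers buy 10 units at 34, so CS = ½ · (107/3 - 34) · 10 = 25/3.
Change in consumer surplus = 25/3 - 64/3 = -13.

-13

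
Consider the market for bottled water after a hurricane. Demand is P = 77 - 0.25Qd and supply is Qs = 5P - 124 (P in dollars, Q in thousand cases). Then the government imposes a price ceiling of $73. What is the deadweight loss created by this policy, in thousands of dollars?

Rearranging demand gives Qd = 308 - 4P. Without the control the market clears where 308 - 4P = 5P - 124, i.e. P* = 48 and Q* = 116.
The ceiling of 73 is above the equilibrium price 48, so it is not binding; the market clears at P* = 48, Q* = 116.
Since the control does not bind, no trades are prevented and deadweight loss is zero.

0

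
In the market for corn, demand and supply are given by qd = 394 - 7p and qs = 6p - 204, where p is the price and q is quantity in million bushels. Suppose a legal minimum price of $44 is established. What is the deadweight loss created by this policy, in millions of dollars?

0

Equilibrium: 394 - 7p = 6p - 204, so 598 = 13p and p* = 46, q* = 72.
Since 44 is below p* = 46, the floor does not bind and the free-market outcome prevails.
Since the control does not bind, no trades are prevented and deadweight loss is zero.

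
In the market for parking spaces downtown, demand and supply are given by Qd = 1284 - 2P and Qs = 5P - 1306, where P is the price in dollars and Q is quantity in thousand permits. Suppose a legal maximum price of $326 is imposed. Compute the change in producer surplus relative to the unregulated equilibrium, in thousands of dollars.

Equilibrium: 1284 - 2P = 5P - 1306, so 2590 = 7P and P* = 370, Q* = 544.
Because the ceiling (326) lies below the market-clearing price, it is binding.
At P = 326: Qd = 1284 - 2·326 = 632 and Qs = 5·326 - 1306 = 324.
Producer surplus without the control is ½ · (370 - 261.2) · 544 = 29593.6.
With the ceiling, producers sell 324 units at 326, so PS = ½ · (326 - 261.2) · 324 = 10497.6.
Change in producer surplus = 10497.6 - 29593.6 = -19096.

-19096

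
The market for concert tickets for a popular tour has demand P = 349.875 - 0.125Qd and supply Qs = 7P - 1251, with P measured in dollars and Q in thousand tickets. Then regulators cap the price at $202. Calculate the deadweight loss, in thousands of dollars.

30345

Rearranging demand gives Qd = 2799 - 8P. Setting quantity demanded equal to quantity supplied, 2799 - 8P = 7P - 1251, gives P* = 270 and Q* = 639.
The ceiling of 202 is below the equilibrium price 270, so it binds.
At P = 202: Qd = 2799 - 8·202 = 1183 and Qs = 7·202 - 1251 = 163.
Quantity traded falls to 163. At Q = 163 the demand price is (2799 - 163)/8 = 329.5 and the supply price is (1251 + 163)/7 = 202.
Deadweight loss = ½ · (329.5 - 202) · (639 - 163) = ½ · 127.5 · 476 = 30345.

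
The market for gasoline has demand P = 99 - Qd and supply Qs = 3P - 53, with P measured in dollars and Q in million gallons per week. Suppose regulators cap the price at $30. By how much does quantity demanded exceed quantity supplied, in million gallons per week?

32

Rearranging demand gives Qd = 99 - P. Without the control the market clears where 99 - P = 3P - 53, i.e. P* = 38 and Q* = 61.
The ceiling of 30 is below the equilibrium price 38, so it binds.
At P = 30: Qd = 99 - 30 = 69 and Qs = 3·30 - 53 = 37.
Shortage = Qd - Qs = 69 - 37 = 32.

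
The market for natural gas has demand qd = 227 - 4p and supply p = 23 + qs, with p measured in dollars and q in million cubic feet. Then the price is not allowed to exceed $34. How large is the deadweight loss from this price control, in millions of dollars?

160

Rearranging supply gives qs = p - 23. Setting quantity demanded equal to quantity supplied, 227 - 4p = p - 23, gives p* = 50 and q* = 27.
Since 34 < 50, the ceiling is binding.
At p = 34: qd = 227 - 4·34 = 91 and qs = 34 - 23 = 11.
Quantity traded falls to 11. At q = 11 the demand price is (227 - 11)/4 = 54 and the supply price is 23 + 11 = 34.
Deadweight loss = ½ · (54 - 34) · (27 - 11) = ½ · 20 · 16 = 160.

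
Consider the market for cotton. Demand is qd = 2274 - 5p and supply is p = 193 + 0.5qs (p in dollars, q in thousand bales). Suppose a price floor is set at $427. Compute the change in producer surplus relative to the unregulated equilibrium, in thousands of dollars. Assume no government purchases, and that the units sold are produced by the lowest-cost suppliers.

-7273.25

Rearranging supply gives qs = 2p - 386. Equilibrium: 2274 - 5p = 2p - 386, so 2660 = 7p and p* = 380, q* = 374.
Because the floor (427) lies above the market-clearing price, it is binding.
At p = 427: qd = 2274 - 5·427 = 139 and qs = 2·427 - 386 = 468.
Producer surplus without the control is ½ · (380 - 193) · 374 = 34969.
With the floor, 139 units are sold at 427. The supply price at q = 139 is 262.5, so PS = ½ · [(427 - 193) + (427 - 262.5)] · 139 = 27695.75.
Change in producer surplus = 27695.75 - 34969 = -7273.25.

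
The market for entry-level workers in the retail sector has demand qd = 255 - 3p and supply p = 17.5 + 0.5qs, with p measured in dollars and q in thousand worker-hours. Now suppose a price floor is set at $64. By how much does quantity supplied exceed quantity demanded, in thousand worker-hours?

30

Rearranging supply gives qs = 2p - 35. Equilibrium: 255 - 3p = 2p - 35, so 290 = 5p and p* = 58, q* = 81.
The floor of 64 is above the equilibrium price 58, so it binds.
At p = 64: qd = 255 - 3·64 = 63 and qs = 2·64 - 35 = 93.
Surplus = qs - qd = 93 - 63 = 30.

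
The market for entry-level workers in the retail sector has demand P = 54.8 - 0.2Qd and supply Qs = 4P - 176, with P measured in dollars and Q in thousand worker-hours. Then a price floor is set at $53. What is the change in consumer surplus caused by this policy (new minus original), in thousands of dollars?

-49.5

Rearranging demand gives Qd = 274 - 5P. Without the control the market clears where 274 - 5P = 4P - 176, i.e. P* = 50 and Q* = 24.
The floor of 53 is above the equilibrium price 50, so it binds.
At P = 53: Qd = 274 - 5·53 = 9 and Qs = 4·53 - 176 = 36.
Consumer surplus without the control is ½ · (54.8 - 50) · 24 = 57.6.
With the floor, consumers buy 9 units at 53, so CS = ½ · (54.8 - 53) · 9 = 8.1.
Change in consumer surplus = 8.1 - 57.6 = -49.5.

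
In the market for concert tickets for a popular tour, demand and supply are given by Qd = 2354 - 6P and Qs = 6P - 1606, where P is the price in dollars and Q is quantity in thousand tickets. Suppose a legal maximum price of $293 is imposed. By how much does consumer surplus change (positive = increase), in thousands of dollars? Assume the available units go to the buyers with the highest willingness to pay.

Without the control the market clears where 2354 - 6P = 6P - 1606, i.e. P* = 330 and Q* = 374.
Because the ceiling (293) lies below the market-clearing price, it is binding.
At P = 293: Qd = 2354 - 6·293 = 596 and Qs = 6·293 - 1606 = 152.
Consumer surplus without the control is ½ · (1177/3 - 330) · 374 = 34969/3.
With the ceiling, 152 units are sold at 293 (assume they go to the highest-value buyers). The demand price at Q = 152 is 367, so CS = ½ · [(1177/3 - 293) + (367 - 293)] · 152 = 39520/3.
Change in consumer surplus = 39520/3 - 34969/3 = 1517.

1517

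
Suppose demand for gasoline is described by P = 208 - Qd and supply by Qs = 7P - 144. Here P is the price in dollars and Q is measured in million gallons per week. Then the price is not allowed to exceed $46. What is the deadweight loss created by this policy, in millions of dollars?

0

Rearranging demand gives Qd = 208 - P. In a free market, 208 - P = 7P - 144 gives the equilibrium P* = 44, Q* = 164.
Since 46 is above P* = 44, the ceiling does not bind and the free-market outcome prevails.
Since the control does not bind, no trades are prevented and deadweight loss is zero.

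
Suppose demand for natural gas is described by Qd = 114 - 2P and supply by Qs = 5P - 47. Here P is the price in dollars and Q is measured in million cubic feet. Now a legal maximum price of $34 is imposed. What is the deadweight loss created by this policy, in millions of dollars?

0

Without the control the market clears where 114 - 2P = 5P - 47, i.e. P* = 23 and Q* = 68.
Since 34 is above P* = 23, the ceiling does not bind and the free-market outcome prevails.
Since the control does not bind, no trades are prevented and deadweight loss is zero.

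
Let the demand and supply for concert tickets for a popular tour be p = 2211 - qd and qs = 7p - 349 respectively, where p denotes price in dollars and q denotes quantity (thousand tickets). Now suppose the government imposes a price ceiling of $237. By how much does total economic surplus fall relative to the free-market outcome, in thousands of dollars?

Rearranging demand gives qd = 2211 - p. Equilibrium: 2211 - p = 7p - 349, so 2560 = 8p and p* = 320, q* = 1891.
Since 237 < 320, the ceiling is binding.
At p = 237: qd = 2211 - 237 = 1974 and qs = 7·237 - 349 = 1310.
Quantity traded falls to 1310. At q = 1310 the demand price is 2211 - 1310 = 901 and the supply price is (349 + 1310)/7 = 237.
Deadweight loss = ½ · (901 - 237) · (1891 - 1310) = ½ · 664 · 581 = 192892.

192892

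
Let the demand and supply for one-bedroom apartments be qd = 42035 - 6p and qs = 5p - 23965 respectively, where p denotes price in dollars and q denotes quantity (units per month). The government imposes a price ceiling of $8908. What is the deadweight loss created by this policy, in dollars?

0

Setting quantity demanded equal to quantity supplied, 42035 - 6p = 5p - 23965, gives p* = 6000 and q* = 6035.
Since 8908 is above p* = 6000, the ceiling does not bind and the free-market outcome prevails.
Since the control does not bind, no trades are prevented and deadweight loss is zero.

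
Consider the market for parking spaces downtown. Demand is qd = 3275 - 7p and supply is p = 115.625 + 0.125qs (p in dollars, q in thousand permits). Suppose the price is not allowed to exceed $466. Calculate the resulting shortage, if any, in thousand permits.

Rearranging supply gives qs = 8p - 925. Without the control the market clears where 3275 - 7p = 8p - 925, i.e. p* = 280 and q* = 1315.
The ceiling of 466 is above the equilibrium price 280, so it is not binding; the market clears at p* = 280, q* = 1315.
Since the control does not bind, there is no shortage.

0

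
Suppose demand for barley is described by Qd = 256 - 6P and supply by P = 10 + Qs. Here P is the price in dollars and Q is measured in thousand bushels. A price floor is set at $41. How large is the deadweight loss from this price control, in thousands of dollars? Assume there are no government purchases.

Rearranging supply gives Qs = P - 10. Setting quantity demanded equal to quantity supplied, 256 - 6P = P - 10, gives P* = 38 and Q* = 28.
Since 41 > 38, the floor is binding.
At P = 41: Qd = 256 - 6·41 = 10 and Qs = 41 - 10 = 31.
Quantity traded falls to 10. At Q = 10 the demand price is (256 - 10)/6 = 41 and the supply price is 10 + 10 = 20.
Deadweight loss = ½ · (41 - 20) · (28 - 10) = ½ · 21 · 18 = 189.

189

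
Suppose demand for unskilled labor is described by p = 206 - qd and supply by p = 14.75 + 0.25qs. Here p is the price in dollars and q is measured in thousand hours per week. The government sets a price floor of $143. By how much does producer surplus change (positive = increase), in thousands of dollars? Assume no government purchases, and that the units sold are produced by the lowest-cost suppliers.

4657.5

Rearranging demand gives qd = 206 - p; rearranging supply gives qs = 4p - 59. In a free market, 206 - p = 4p - 59 gives the equilibrium p* = 53, q* = 153.
Because the floor (143) lies above the market-clearing price, it is binding.
At p = 143: qd = 206 - 143 = 63 and qs = 4·143 - 59 = 513.
Producer surplus without the control is ½ · (53 - 14.75) · 153 = 2926.125.
With the floor, 63 units are sold at 143. The supply price at q = 63 is 30.5, so PS = ½ · [(143 - 14.75) + (143 - 30.5)] · 63 = 7583.625.
Change in producer surplus = 7583.625 - 2926.125 = 4657.5.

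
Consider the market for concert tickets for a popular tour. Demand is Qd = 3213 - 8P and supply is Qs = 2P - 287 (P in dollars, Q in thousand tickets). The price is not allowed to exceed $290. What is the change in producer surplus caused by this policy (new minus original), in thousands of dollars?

-21180

In a free market, 3213 - 8P = 2P - 287 gives the equilibrium P* = 350, Q* = 413.
The ceiling of 290 is below the equilibrium price 350, so it binds.
At P = 290: Qd = 3213 - 8·290 = 893 and Qs = 2·290 - 287 = 293.
Producer surplus without the control is ½ · (350 - 143.5) · 413 = 42642.25.
With the ceiling, producers sell 293 units at 290, so PS = ½ · (290 - 143.5) · 293 = 21462.25.
Change in producer surplus = 21462.25 - 42642.25 = -21180.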